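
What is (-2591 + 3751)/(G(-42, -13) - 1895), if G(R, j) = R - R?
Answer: -232/379 ≈ -0.61214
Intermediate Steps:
G(R, j) = 0
(-2591 + 3751)/(G(-42, -13) - 1895) = (-2591 + 3751)/(0 - 1895) = 1160/(-1895) = 1160*(-1/1895) = -232/379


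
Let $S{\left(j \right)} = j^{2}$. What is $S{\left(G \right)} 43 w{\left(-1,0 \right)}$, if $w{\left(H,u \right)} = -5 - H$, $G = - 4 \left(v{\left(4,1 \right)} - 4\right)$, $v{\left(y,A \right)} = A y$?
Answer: $0$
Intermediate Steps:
$G = 0$ ($G = - 4 \left(1 \cdot 4 - 4\right) = - 4 \left(4 - 4\right) = \left(-4\right) 0 = 0$)
$S{\left(G \right)} 43 w{\left(-1,0 \right)} = 0^{2} \cdot 43 \left(-5 - -1\right) = 0 \cdot 43 \left(-5 + 1\right) = 0 \left(-4\right) = 0$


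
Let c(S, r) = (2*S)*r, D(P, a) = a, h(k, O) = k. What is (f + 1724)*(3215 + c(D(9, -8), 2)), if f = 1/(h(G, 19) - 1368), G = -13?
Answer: 7578223269/1381 ≈ 5.4875e+6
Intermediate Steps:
f = -1/1381 (f = 1/(-13 - 1368) = 1/(-1381) = -1/1381 ≈ -0.00072411)
c(S, r) = 2*S*r
(f + 1724)*(3215 + c(D(9, -8), 2)) = (-1/1381 + 1724)*(3215 + 2*(-8)*2) = 2380843*(3215 - 32)/1381 = (2380843/1381)*3183 = 7578223269/1381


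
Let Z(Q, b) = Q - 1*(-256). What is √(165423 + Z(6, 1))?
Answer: √165685 ≈ 407.04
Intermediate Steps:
Z(Q, b) = 256 + Q (Z(Q, b) = Q + 256 = 256 + Q)
√(165423 + Z(6, 1)) = √(165423 + (256 + 6)) = √(165423 + 262) = √165685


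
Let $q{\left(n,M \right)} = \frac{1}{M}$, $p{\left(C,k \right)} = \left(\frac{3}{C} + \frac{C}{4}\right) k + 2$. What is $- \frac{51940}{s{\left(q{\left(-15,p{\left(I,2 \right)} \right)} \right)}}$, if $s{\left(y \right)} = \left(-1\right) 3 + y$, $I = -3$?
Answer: $\frac{155820}{11} \approx 14165.0$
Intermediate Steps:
$p{\left(C,k \right)} = 2 + k \left(\frac{3}{C} + \frac{C}{4}\right)$ ($p{\left(C,k \right)} = \left(\frac{3}{C} + C \frac{1}{4}\right) k + 2 = \left(\frac{3}{C} + \frac{C}{4}\right) k + 2 = k \left(\frac{3}{C} + \frac{C}{4}\right) + 2 = 2 + k \left(\frac{3}{C} + \frac{C}{4}\right)$)
$s{\left(y \right)} = -3 + y$
$- \frac{51940}{s{\left(q{\left(-15,p{\left(I,2 \right)} \right)} \right)}} = - \frac{51940}{-3 + \frac{1}{2 + 3 \cdot 2 \frac{1}{-3} + \frac{1}{4} \left(-3\right) 2}} = - \frac{51940}{-3 + \frac{1}{2 + 3 \cdot 2 \left(- \frac{1}{3}\right) - \frac{3}{2}}} = - \frac{51940}{-3 + \frac{1}{2 - 2 - \frac{3}{2}}} = - \frac{51940}{-3 + \frac{1}{- \frac{3}{2}}} = - \frac{51940}{-3 - \frac{2}{3}} = - \frac{51940}{- \frac{11}{3}} = \left(-51940\right) \left(- \frac{3}{11}\right) = \frac{155820}{11}$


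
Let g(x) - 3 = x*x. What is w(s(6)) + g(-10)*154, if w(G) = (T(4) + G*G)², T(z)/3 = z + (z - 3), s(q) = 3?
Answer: 16438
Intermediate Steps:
T(z) = -9 + 6*z (T(z) = 3*(z + (z - 3)) = 3*(z + (-3 + z)) = 3*(-3 + 2*z) = -9 + 6*z)
w(G) = (15 + G²)² (w(G) = ((-9 + 6*4) + G*G)² = ((-9 + 24) + G²)² = (15 + G²)²)
g(x) = 3 + x² (g(x) = 3 + x*x = 3 + x²)
w(s(6)) + g(-10)*154 = (15 + 3²)² + (3 + (-10)²)*154 = (15 + 9)² + (3 + 100)*154 = 24² + 103*154 = 576 + 15862 = 16438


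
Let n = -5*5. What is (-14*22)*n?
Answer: 7700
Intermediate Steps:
n = -25
(-14*22)*n = -14*22*(-25) = -308*(-25) = 7700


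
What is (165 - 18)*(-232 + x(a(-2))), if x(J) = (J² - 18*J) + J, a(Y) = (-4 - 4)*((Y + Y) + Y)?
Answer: 184632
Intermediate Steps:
a(Y) = -24*Y (a(Y) = -8*(2*Y + Y) = -24*Y)
x(J) = J² - 17*J
(165 - 18)*(-232 + x(a(-2))) = (165 - 18)*(-232 + (-24*(-2))*(-17 - 24*(-2))) = 147*(-232 + 48*(-17 + 48)) = 147*(-232 + 48*31) = 147*(-232 + 1488) = 147*1256 = 184632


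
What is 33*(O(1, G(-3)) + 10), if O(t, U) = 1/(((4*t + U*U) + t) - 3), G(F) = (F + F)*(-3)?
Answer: 107613/326 ≈ 330.10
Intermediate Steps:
G(F) = -6*F (G(F) = (2*F)*(-3) = -6*F)
O(t, U) = 1/(-3 + U² + 5*t) (O(t, U) = 1/(((4*t + U²) + t) - 3) = 1/(((U² + 4*t) + t) - 3) = 1/((U² + 5*t) - 3) = 1/(-3 + U² + 5*t))
33*(O(1, G(-3)) + 10) = 33*(1/(-3 + (-6*(-3))² + 5*1) + 10) = 33*(1/(-3 + 18² + 5) + 10) = 33*(1/(-3 + 324 + 5) + 10) = 33*(1/326 + 10) = 33*(3261/326) = 107613/326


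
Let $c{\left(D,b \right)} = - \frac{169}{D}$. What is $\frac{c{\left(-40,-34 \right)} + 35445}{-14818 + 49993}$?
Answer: $\frac{202567}{201000} \approx 1.0078$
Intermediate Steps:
$\frac{c{\left(-40,-34 \right)} + 35445}{-14818 + 49993} = \frac{- \frac{169}{-40} + 35445}{-14818 + 49993} = \frac{\left(-169\right) \left(- \frac{1}{40}\right) + 35445}{35175} = \left(\frac{169}{40} + 35445\right) \frac{1}{35175} = \frac{1417969}{40} \cdot \frac{1}{35175} = \frac{202567}{201000}$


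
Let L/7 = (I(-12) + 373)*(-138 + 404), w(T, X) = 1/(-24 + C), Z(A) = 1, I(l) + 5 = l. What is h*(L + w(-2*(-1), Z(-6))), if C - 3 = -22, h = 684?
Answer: 19496390580/43 ≈ 4.5340e+8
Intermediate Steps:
I(l) = -5 + l
C = -19 (C = 3 - 22 = -19)
w(T, X) = -1/43 (w(T, X) = 1/(-24 - 19) = 1/(-43) = -1/43)
L = 662872 (L = 7*(((-5 - 12) + 373)*(-138 + 404)) = 7*((-17 + 373)*266) = 7*(356*266) = 7*94696 = 662872)
h*(L + w(-2*(-1), Z(-6))) = 684*(662872 - 1/43) = 684*(28503495/43) = 19496390580/43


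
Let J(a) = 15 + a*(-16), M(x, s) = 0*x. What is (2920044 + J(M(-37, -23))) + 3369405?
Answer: 6289464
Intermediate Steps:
M(x, s) = 0
J(a) = 15 - 16*a
(2920044 + J(M(-37, -23))) + 3369405 = (2920044 + (15 - 16*0)) + 3369405 = (2920044 + (15 + 0)) + 3369405 = (2920044 + 15) + 3369405 = 2920059 + 3369405 = 6289464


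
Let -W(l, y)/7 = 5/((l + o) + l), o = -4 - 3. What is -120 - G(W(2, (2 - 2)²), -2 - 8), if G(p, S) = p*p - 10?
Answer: -2215/9 ≈ -246.11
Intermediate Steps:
o = -7
W(l, y) = -35/(-7 + 2*l) (W(l, y) = -35/((l - 7) + l) = -35/((-7 + l) + l) = -35/(-7 + 2*l))
G(p, S) = -10 + p² (G(p, S) = p² - 10 = -10 + p²)
-120 - G(W(2, (2 - 2)²), -2 - 8) = -120 - (-10 + (-35/(-7 + 2*2))²) = -120 - (-10 + (-35/(-7 + 4))²) = -120 - (-10 + (-35/(-3))²) = -120 - (-10 + (-35*(-⅓))²) = -120 - (-10 + (35/3)²) = -120 - (-10 + 1225/9) = -120 - 1*1135/9 = -120 - 1135/9 = -2215/9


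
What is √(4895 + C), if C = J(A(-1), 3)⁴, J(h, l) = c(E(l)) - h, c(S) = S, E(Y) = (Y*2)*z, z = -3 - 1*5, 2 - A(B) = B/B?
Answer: 4*√360606 ≈ 2402.0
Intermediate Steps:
A(B) = 1 (A(B) = 2 - B/B = 2 - 1*1 = 2 - 1 = 1)
z = -8 (z = -3 - 5 = -8)
E(Y) = -16*Y (E(Y) = (Y*2)*(-8) = (2*Y)*(-8) = -16*Y)
J(h, l) = -h - 16*l (J(h, l) = -16*l - h = -h - 16*l)
C = 5764801 (C = (-1*1 - 16*3)⁴ = (-1 - 48)⁴ = (-49)⁴ = 5764801)
√(4895 + C) = √(4895 + 5764801) = √5769696 = 4*√360606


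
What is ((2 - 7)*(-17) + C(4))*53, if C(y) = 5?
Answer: 4770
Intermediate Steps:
((2 - 7)*(-17) + C(4))*53 = ((2 - 7)*(-17) + 5)*53 = (-5*(-17) + 5)*53 = (85 + 5)*53 = 90*53 = 4770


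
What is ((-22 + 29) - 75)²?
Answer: 4624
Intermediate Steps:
((-22 + 29) - 75)² = (7 - 75)² = (-68)² = 4624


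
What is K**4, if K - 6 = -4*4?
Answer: 10000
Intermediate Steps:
K = -10 (K = 6 - 4*4 = 6 - 16 = -10)
K**4 = (-10)**4 = 10000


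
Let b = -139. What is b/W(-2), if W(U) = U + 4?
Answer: -139/2 ≈ -69.500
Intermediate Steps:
W(U) = 4 + U
b/W(-2) = -139/(4 - 2) = -139/2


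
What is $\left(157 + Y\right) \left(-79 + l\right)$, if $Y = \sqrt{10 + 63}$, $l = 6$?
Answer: $-11461 - 73 \sqrt{73} \approx -12085.0$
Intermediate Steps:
$Y = \sqrt{73} \approx 8.544$
$\left(157 + Y\right) \left(-79 + l\right) = \left(157 + \sqrt{73}\right) \left(-79 + 6\right) = \left(157 + \sqrt{73}\right) \left(-73\right) = -11461 - 73 \sqrt{73}$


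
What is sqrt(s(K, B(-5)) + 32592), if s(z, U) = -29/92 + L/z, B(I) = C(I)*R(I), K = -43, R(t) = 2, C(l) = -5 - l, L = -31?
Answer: 9*sqrt(1574287233)/1978 ≈ 180.53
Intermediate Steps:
B(I) = -10 - 2*I (B(I) = (-5 - I)*2 = -10 - 2*I)
s(z, U) = -29/92 - 31/z
sqrt(s(K, B(-5)) + 32592) = sqrt((-29/92 - 31/(-43)) + 32592) = sqrt((-29/92 - 31*(-1/43)) + 32592) = sqrt((-29/92 + 31/43) + 32592) = sqrt(1605/3956 + 32592) = sqrt(128935557/3956) = 9*sqrt(1574287233)/1978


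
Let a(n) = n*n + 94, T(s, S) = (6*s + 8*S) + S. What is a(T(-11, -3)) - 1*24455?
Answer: -15712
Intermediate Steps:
T(s, S) = 6*s + 9*S
a(n) = 94 + n**2 (a(n) = n**2 + 94 = 94 + n**2)
a(T(-11, -3)) - 1*24455 = (94 + (6*(-11) + 9*(-3))**2) - 1*24455 = (94 + (-66 - 27)**2) - 24455 = (94 + (-93)**2) - 24455 = (94 + 8649) - 24455 = 8743 - 24455 = -15712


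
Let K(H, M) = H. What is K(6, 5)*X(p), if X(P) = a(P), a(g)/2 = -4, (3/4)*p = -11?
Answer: -48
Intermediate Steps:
p = -44/3 (p = (4/3)*(-11) = -44/3 ≈ -14.667)
a(g) = -8 (a(g) = 2*(-4) = -8)
X(P) = -8
K(6, 5)*X(p) = 6*(-8) = -48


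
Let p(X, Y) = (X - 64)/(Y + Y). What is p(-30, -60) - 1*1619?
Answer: -97093/60 ≈ -1618.2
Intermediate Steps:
p(X, Y) = (-64 + X)/(2*Y) (p(X, Y) = (-64 + X)/((2*Y)) = (-64 + X)*(1/(2*Y)) = (-64 + X)/(2*Y))
p(-30, -60) - 1*1619 = (½)*(-64 - 30)/(-60) - 1*1619 = (½)*(-1/60)*(-94) - 1619 = 47/60 - 1619 = -97093/60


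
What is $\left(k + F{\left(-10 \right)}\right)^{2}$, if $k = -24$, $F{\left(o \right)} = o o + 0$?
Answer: $5776$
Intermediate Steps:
$F{\left(o \right)} = o^{2}$ ($F{\left(o \right)} = o^{2} + 0 = o^{2}$)
$\left(k + F{\left(-10 \right)}\right)^{2} = \left(-24 + \left(-10\right)^{2}\right)^{2} = \left(-24 + 100\right)^{2} = 76^{2} = 5776$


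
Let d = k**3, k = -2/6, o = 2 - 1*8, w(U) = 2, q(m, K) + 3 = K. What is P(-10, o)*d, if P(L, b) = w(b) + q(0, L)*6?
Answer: 76/27 ≈ 2.8148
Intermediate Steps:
q(m, K) = -3 + K
o = -6 (o = 2 - 8 = -6)
P(L, b) = -16 + 6*L (P(L, b) = 2 + (-3 + L)*6 = 2 + (-18 + 6*L) = -16 + 6*L)
k = -1/3 (k = -2*1/6 = -1/3 ≈ -0.33333)
d = -1/27 (d = (-1/3)**3 = -1/27 ≈ -0.037037)
P(-10, o)*d = (-16 + 6*(-10))*(-1/27) = (-16 - 60)*(-1/27) = -76*(-1/27) = 76/27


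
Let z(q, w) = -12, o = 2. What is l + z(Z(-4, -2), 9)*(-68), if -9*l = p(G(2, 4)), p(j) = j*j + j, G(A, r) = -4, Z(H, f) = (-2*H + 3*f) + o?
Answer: 2444/3 ≈ 814.67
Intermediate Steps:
Z(H, f) = 2 - 2*H + 3*f (Z(H, f) = (-2*H + 3*f) + 2 = 2 - 2*H + 3*f)
p(j) = j + j**2 (p(j) = j**2 + j = j + j**2)
l = -4/3 (l = -(-4)*(1 - 4)/9 = -(-4)*(-3)/9 = -1/9*12 = -4/3 ≈ -1.3333)
l + z(Z(-4, -2), 9)*(-68) = -4/3 - 12*(-68) = -4/3 + 816 = 2444/3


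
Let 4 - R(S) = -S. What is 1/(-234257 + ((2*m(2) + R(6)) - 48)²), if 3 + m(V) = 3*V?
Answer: -1/233233 ≈ -4.2876e-6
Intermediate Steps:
m(V) = -3 + 3*V
R(S) = 4 + S (R(S) = 4 - (-1)*S = 4 + S)
1/(-234257 + ((2*m(2) + R(6)) - 48)²) = 1/(-234257 + ((2*(-3 + 3*2) + (4 + 6)) - 48)²) = 1/(-234257 + ((2*(-3 + 6) + 10) - 48)²) = 1/(-234257 + ((2*3 + 10) - 48)²) = 1/(-234257 + ((6 + 10) - 48)²) = 1/(-234257 + (16 - 48)²) = 1/(-234257 + (-32)²) = 1/(-234257 + 1024) = 1/(-233233) = -1/233233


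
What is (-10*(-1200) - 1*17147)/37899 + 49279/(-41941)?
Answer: -2083495148/1589521959 ≈ -1.3108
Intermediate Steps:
(-10*(-1200) - 1*17147)/37899 + 49279/(-41941) = (12000 - 17147)*(1/37899) + 49279*(-1/41941) = -5147*1/37899 - 49279/41941 = -5147/37899 - 49279/41941 = -2083495148/1589521959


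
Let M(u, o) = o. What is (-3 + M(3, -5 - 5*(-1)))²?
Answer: 9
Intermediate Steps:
(-3 + M(3, -5 - 5*(-1)))² = (-3 + (-5 - 5*(-1)))² = (-3 + (-5 + 5))² = (-3 + 0)² = (-3)² = 9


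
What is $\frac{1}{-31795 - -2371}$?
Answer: $- \frac{1}{29424} \approx -3.3986 \cdot 10^{-5}$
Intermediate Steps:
$\frac{1}{-31795 - -2371} = \frac{1}{-31795 + \left(-71 + 2442\right)} = \frac{1}{-31795 + 2371} = \frac{1}{-29424} = - \frac{1}{29424}$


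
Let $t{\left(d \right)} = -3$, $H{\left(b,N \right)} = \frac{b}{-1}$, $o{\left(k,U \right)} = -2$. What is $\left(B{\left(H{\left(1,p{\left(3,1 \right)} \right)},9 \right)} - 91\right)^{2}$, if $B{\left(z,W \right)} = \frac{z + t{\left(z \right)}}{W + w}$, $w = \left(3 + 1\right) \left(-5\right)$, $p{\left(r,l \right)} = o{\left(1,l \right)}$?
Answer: $\frac{994009}{121} \approx 8215.0$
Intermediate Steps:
$p{\left(r,l \right)} = -2$
$H{\left(b,N \right)} = - b$ ($H{\left(b,N \right)} = b \left(-1\right) = - b$)
$w = -20$ ($w = 4 \left(-5\right) = -20$)
$B{\left(z,W \right)} = \frac{-3 + z}{-20 + W}$ ($B{\left(z,W \right)} = \frac{z - 3}{W - 20} = \frac{-3 + z}{-20 + W}$)
$\left(B{\left(H{\left(1,p{\left(3,1 \right)} \right)},9 \right)} - 91\right)^{2} = \left(\frac{-3 - 1}{-20 + 9} - 91\right)^{2} = \left(\frac{-3 - 1}{-11} - 91\right)^{2} = \left(\left(- \frac{1}{11}\right) \left(-4\right) - 91\right)^{2} = \left(\frac{4}{11} - 91\right)^{2} = \left(- \frac{997}{11}\right)^{2} = \frac{994009}{121}$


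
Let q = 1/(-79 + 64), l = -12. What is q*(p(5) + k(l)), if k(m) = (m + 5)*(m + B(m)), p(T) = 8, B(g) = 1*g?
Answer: -176/15 ≈ -11.733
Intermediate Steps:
B(g) = g
k(m) = 2*m*(5 + m) (k(m) = (m + 5)*(m + m) = (5 + m)*(2*m) = 2*m*(5 + m))
q = -1/15 (q = 1/(-15) = -1/15 ≈ -0.066667)
q*(p(5) + k(l)) = -(8 + 2*(-12)*(5 - 12))/15 = -(8 + 2*(-12)*(-7))/15 = -(8 + 168)/15 = -1/15*176 = -176/15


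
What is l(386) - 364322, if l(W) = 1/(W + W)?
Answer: -281256583/772 ≈ -3.6432e+5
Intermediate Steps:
l(W) = 1/(2*W)
l(386) - 364322 = (½)/386 - 364322 = (½)*(1/386) - 364322 = 1/772 - 364322 = -281256583/772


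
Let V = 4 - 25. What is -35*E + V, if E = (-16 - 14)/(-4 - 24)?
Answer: -117/2 ≈ -58.500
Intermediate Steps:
V = -21
E = 15/14 (E = -30/(-28) = -30*(-1/28) = 15/14 ≈ 1.0714)
-35*E + V = -35*15/14 - 21 = -75/2 - 21 = -117/2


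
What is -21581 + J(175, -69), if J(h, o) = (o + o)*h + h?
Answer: -45556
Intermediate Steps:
J(h, o) = h + 2*h*o (J(h, o) = (2*o)*h + h = 2*h*o + h = h + 2*h*o)
-21581 + J(175, -69) = -21581 + 175*(1 + 2*(-69)) = -21581 + 175*(1 - 138) = -21581 + 175*(-137) = -21581 - 23975 = -45556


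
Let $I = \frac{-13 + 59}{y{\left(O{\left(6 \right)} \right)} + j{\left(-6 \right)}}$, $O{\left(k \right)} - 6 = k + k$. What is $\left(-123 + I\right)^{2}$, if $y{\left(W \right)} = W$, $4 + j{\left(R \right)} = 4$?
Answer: $\frac{1175056}{81} \approx 14507.0$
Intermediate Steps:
$j{\left(R \right)} = 0$ ($j{\left(R \right)} = -4 + 4 = 0$)
$O{\left(k \right)} = 6 + 2 k$ ($O{\left(k \right)} = 6 + \left(k + k\right) = 6 + 2 k$)
$I = \frac{23}{9}$ ($I = \frac{-13 + 59}{\left(6 + 2 \cdot 6\right) + 0} = \frac{46}{\left(6 + 12\right) + 0} = \frac{46}{18 + 0} = \frac{46}{18} = 46 \cdot \frac{1}{18} = \frac{23}{9} \approx 2.5556$)
$\left(-123 + I\right)^{2} = \left(-123 + \frac{23}{9}\right)^{2} = \left(- \frac{1084}{9}\right)^{2} = \frac{1175056}{81}$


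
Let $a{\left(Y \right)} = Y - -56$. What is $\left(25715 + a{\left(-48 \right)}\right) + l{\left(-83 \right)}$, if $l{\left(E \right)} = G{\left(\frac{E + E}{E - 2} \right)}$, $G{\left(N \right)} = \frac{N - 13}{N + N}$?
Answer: $\frac{8539097}{332} \approx 25720.0$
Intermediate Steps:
$a{\left(Y \right)} = 56 + Y$ ($a{\left(Y \right)} = Y + 56 = 56 + Y$)
$G{\left(N \right)} = \frac{-13 + N}{2 N}$
$l{\left(E \right)} = \frac{\left(-13 + \frac{2 E}{-2 + E}\right) \left(-2 + E\right)}{4 E}$ ($l{\left(E \right)} = \frac{-13 + \frac{E + E}{E - 2}}{2 \frac{E + E}{E - 2}} = \frac{-13 + \frac{2 E}{-2 + E}}{2 \frac{2 E}{-2 + E}} = \frac{\frac{-2 + E}{2 E} \left(-13 + \frac{2 E}{-2 + E}\right)}{2} = \frac{\left(-13 + \frac{2 E}{-2 + E}\right) \left(-2 + E\right)}{4 E}$)
$\left(25715 + a{\left(-48 \right)}\right) + l{\left(-83 \right)} = \left(25715 + \left(56 - 48\right)\right) + \frac{26 - -913}{4 \left(-83\right)} = \left(25715 + 8\right) + \frac{1}{4} \left(- \frac{1}{83}\right) \left(26 + 913\right) = 25723 + \frac{1}{4} \left(- \frac{1}{83}\right) 939 = 25723 - \frac{939}{332} = \frac{8539097}{332}$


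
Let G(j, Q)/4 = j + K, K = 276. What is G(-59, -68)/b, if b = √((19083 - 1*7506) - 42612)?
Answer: -868*I*√31035/31035 ≈ -4.9271*I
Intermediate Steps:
b = I*√31035 (b = √((19083 - 7506) - 42612) = √(11577 - 42612) = √(-31035) = I*√31035 ≈ 176.17*I)
G(j, Q) = 1104 + 4*j (G(j, Q) = 4*(j + 276) = 4*(276 + j) = 1104 + 4*j)
G(-59, -68)/b = (1104 + 4*(-59))/((I*√31035)) = (1104 - 236)*(-I*√31035/31035) = 868*(-I*√31035/31035) = -868*I*√31035/31035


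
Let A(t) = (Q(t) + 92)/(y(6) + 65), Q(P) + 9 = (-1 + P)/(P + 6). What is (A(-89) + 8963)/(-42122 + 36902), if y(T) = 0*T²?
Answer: -1343399/782275 ≈ -1.7173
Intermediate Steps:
y(T) = 0
Q(P) = -9 + (-1 + P)/(6 + P) (Q(P) = -9 + (-1 + P)/(P + 6) = -9 + (-1 + P)/(6 + P))
A(t) = 92/65 + (-55 - 8*t)/(65*(6 + t)) (A(t) = ((-55 - 8*t)/(6 + t) + 92)/(0 + 65) = (92 + (-55 - 8*t)/(6 + t))/65 = (92 + (-55 - 8*t)/(6 + t))*(1/65) = 92/65 + (-55 - 8*t)/(65*(6 + t)))
(A(-89) + 8963)/(-42122 + 36902) = (7*(71 + 12*(-89))/(65*(6 - 89)) + 8963)/(-42122 + 36902) = ((7/65)*(71 - 1068)/(-83) + 8963)/(-5220) = ((7/65)*(-1/83)*(-997) + 8963)*(-1/5220) = (6979/5395 + 8963)*(-1/5220) = (48362364/5395)*(-1/5220) = -1343399/782275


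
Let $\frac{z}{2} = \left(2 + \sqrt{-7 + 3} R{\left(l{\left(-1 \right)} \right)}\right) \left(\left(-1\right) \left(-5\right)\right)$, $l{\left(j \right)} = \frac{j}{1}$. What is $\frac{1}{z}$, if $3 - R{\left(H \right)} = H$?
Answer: $\frac{1}{340} - \frac{i}{85} \approx 0.0029412 - 0.011765 i$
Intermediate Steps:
$l{\left(j \right)} = j$ ($l{\left(j \right)} = j 1 = j$)
$R{\left(H \right)} = 3 - H$
$z = 20 + 80 i$ ($z = 2 \left(2 + \sqrt{-7 + 3} \left(3 - -1\right)\right) \left(\left(-1\right) \left(-5\right)\right) = 2 \left(2 + \sqrt{-4} \left(3 + 1\right)\right) 5 = 2 \left(2 + 2 i 4\right) 5 = 2 \left(2 + 8 i\right) 5 = 2 \left(10 + 40 i\right) = 20 + 80 i \approx 20.0 + 80.0 i$)
$\frac{1}{z} = \frac{1}{20 + 80 i} = \frac{20 - 80 i}{6800}$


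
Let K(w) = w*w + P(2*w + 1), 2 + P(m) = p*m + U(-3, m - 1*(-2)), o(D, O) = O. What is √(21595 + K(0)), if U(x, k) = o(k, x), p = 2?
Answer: 2*√5398 ≈ 146.94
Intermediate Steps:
U(x, k) = x
P(m) = -5 + 2*m (P(m) = -2 + (2*m - 3) = -2 + (-3 + 2*m) = -5 + 2*m)
K(w) = -3 + w² + 4*w (K(w) = w*w + (-5 + 2*(2*w + 1)) = w² + (-5 + 2*(1 + 2*w)) = w² + (-5 + (2 + 4*w)) = w² + (-3 + 4*w) = -3 + w² + 4*w)
√(21595 + K(0)) = √(21595 + (-3 + 0² + 4*0)) = √(21595 + (-3 + 0 + 0)) = √(21595 - 3) = √21592 = 2*√5398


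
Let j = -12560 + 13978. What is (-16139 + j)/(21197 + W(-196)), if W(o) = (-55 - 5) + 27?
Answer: -14721/21164 ≈ -0.69557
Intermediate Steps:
W(o) = -33 (W(o) = -60 + 27 = -33)
j = 1418
(-16139 + j)/(21197 + W(-196)) = (-16139 + 1418)/(21197 - 33) = -14721/21164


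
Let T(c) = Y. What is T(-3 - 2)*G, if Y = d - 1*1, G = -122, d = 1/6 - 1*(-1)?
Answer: -61/3 ≈ -20.333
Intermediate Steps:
d = 7/6 (d = ⅙ + 1 = 7/6 ≈ 1.1667)
Y = ⅙ (Y = 7/6 - 1*1 = 7/6 - 1 = ⅙ ≈ 0.16667)
T(c) = ⅙
T(-3 - 2)*G = (⅙)*(-122) = -61/3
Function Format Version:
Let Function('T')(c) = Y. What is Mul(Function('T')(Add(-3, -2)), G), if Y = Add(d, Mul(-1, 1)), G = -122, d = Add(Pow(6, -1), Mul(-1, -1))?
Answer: Rational(-61, 3) ≈ -20.333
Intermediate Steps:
d = Rational(7, 6) (d = Add(Rational(1, 6), 1) = Rational(7, 6) ≈ 1.1667)
Y = Rational(1, 6) (Y = Add(Rational(7, 6), Mul(-1, 1)) = Add(Rational(7, 6), -1) = Rational(1, 6) ≈ 0.16667)
Function('T')(c) = Rational(1, 6)
Mul(Function('T')(Add(-3, -2)), G) = Mul(Rational(1, 6), -122) = Rational(-61, 3)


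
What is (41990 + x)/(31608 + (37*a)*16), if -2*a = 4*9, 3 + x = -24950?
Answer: 631/776 ≈ 0.81314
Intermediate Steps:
x = -24953 (x = -3 - 24950 = -24953)
a = -18 (a = -2*9 = -½*36 = -18)
(41990 + x)/(31608 + (37*a)*16) = (41990 - 24953)/(31608 + (37*(-18))*16) = 17037/(31608 - 666*16) = 17037/(31608 - 10656) = 17037/20952 = 17037*(1/20952) = 631/776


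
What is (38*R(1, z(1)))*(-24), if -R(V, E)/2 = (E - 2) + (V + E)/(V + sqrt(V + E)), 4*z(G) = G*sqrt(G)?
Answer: -12312 + 4560*sqrt(5) ≈ -2115.5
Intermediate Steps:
z(G) = G**(3/2)/4 (z(G) = (G*sqrt(G))/4 = G**(3/2)/4)
R(V, E) = 4 - 2*E - 2*(E + V)/(V + sqrt(E + V)) (R(V, E) = -2*((E - 2) + (V + E)/(V + sqrt(V + E))) = -2*((-2 + E) + (E + V)/(V + sqrt(E + V))) = -2*(-2 + E + (E + V)/(V + sqrt(E + V))) = 4 - 2*E - 2*(E + V)/(V + sqrt(E + V)))
(38*R(1, z(1)))*(-24) = (38*(2*(1 - 1**(3/2)/4 + 2*sqrt(1**(3/2)/4 + 1) - 1*1**(3/2)/4*1 - 1**(3/2)/4*sqrt(1**(3/2)/4 + 1))/(1 + sqrt(1**(3/2)/4 + 1))))*(-24) = (38*(2*(1 - 1/4 + 2*sqrt((1/4)*1 + 1) - 1*(1/4)*1*1 - (1/4)*1*sqrt((1/4)*1 + 1))/(1 + sqrt((1/4)*1 + 1))))*(-24) = (38*(2*(1 - 1*1/4 + 2*sqrt(1/4 + 1) - 1*1/4*1 - 1*1/4*sqrt(1/4 + 1))/(1 + sqrt(1/4 + 1))))*(-24) = (38*(2*(1 - 1/4 + 2*sqrt(5/4) - 1/4 - 1*1/4*sqrt(5/4))/(1 + sqrt(5/4))))*(-24) = (38*(2*(1 - 1/4 + 2*(sqrt(5)/2) - 1/4 - 1*1/4*sqrt(5)/2)/(1 + sqrt(5)/2)))*(-24) = (38*(2*(1 - 1/4 + sqrt(5) - 1/4 - sqrt(5)/8)/(1 + sqrt(5)/2)))*(-24) = (38*(2*(1/2 + 7*sqrt(5)/8)/(1 + sqrt(5)/2)))*(-24) = (76*(1/2 + 7*sqrt(5)/8)/(1 + sqrt(5)/2))*(-24) = -1824*(1/2 + 7*sqrt(5)/8)/(1 + sqrt(5)/2)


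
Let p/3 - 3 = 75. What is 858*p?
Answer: 200772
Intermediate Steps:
p = 234 (p = 9 + 3*75 = 9 + 225 = 234)
858*p = 858*234 = 200772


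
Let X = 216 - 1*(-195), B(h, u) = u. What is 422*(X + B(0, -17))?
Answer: 166268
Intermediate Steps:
X = 411 (X = 216 + 195 = 411)
422*(X + B(0, -17)) = 422*(411 - 17) = 422*394 = 166268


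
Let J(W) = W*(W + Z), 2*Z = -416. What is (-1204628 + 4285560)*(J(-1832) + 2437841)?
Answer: 19025127892772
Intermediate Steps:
Z = -208 (Z = (½)*(-416) = -208)
J(W) = W*(-208 + W) (J(W) = W*(W - 208) = W*(-208 + W))
(-1204628 + 4285560)*(J(-1832) + 2437841) = (-1204628 + 4285560)*(-1832*(-208 - 1832) + 2437841) = 3080932*(-1832*(-2040) + 2437841) = 3080932*(3737280 + 2437841) = 3080932*6175121 = 19025127892772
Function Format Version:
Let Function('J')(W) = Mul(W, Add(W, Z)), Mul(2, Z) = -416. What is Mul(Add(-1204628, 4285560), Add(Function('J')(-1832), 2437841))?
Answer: 19025127892772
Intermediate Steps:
Z = -208 (Z = Mul(Rational(1, 2), -416) = -208)
Function('J')(W) = Mul(W, Add(-208, W)) (Function('J')(W) = Mul(W, Add(W, -208)) = Mul(W, Add(-208, W)))
Mul(Add(-1204628, 4285560), Add(Function('J')(-1832), 2437841)) = Mul(Add(-1204628, 4285560), Add(Mul(-1832, Add(-208, -1832)), 2437841)) = Mul(3080932, Add(Mul(-1832, -2040), 2437841)) = Mul(3080932, Add(3737280, 2437841)) = Mul(3080932, 6175121) = 19025127892772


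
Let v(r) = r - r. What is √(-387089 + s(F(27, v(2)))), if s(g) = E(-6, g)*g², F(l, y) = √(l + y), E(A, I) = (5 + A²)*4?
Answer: I*√382661 ≈ 618.6*I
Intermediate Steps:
v(r) = 0
E(A, I) = 20 + 4*A²
s(g) = 164*g² (s(g) = (20 + 4*(-6)²)*g² = (20 + 4*36)*g² = (20 + 144)*g² = 164*g²)
√(-387089 + s(F(27, v(2)))) = √(-387089 + 164*(√(27 + 0))²) = √(-387089 + 164*(√27)²) = √(-387089 + 164*(3*√3)²) = √(-387089 + 164*27) = √(-387089 + 4428) = √(-382661) = I*√382661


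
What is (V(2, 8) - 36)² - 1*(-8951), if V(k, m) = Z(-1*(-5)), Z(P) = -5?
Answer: 10632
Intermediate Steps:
V(k, m) = -5
(V(2, 8) - 36)² - 1*(-8951) = (-5 - 36)² - 1*(-8951) = (-41)² + 8951 = 1681 + 8951 = 10632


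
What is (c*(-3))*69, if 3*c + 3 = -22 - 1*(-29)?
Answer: -276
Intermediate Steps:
c = 4/3 (c = -1 + (-22 - 1*(-29))/3 = -1 + (-22 + 29)/3 = -1 + (⅓)*7 = -1 + 7/3 = 4/3 ≈ 1.3333)
(c*(-3))*69 = ((4/3)*(-3))*69 = -4*69 = -276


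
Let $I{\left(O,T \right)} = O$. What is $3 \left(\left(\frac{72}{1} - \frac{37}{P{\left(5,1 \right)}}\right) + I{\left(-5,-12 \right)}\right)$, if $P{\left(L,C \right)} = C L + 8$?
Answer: $\frac{2502}{13} \approx 192.46$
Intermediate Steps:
$P{\left(L,C \right)} = 8 + C L$
$3 \left(\left(\frac{72}{1} - \frac{37}{P{\left(5,1 \right)}}\right) + I{\left(-5,-12 \right)}\right) = 3 \left(\left(\frac{72}{1} - \frac{37}{8 + 1 \cdot 5}\right) - 5\right) = 3 \left(\left(72 \cdot 1 - \frac{37}{8 + 5}\right) - 5\right) = 3 \left(\left(72 - \frac{37}{13}\right) - 5\right) = 3 \left(\frac{899}{13} - 5\right) = 3 \cdot \frac{834}{13} = \frac{2502}{13}$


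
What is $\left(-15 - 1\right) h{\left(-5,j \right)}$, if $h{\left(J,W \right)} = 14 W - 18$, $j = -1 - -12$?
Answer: $-2176$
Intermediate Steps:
$j = 11$ ($j = -1 + 12 = 11$)
$h{\left(J,W \right)} = -18 + 14 W$
$\left(-15 - 1\right) h{\left(-5,j \right)} = \left(-15 - 1\right) \left(-18 + 14 \cdot 11\right) = \left(-15 - 1\right) \left(-18 + 154\right) = \left(-16\right) 136 = -2176$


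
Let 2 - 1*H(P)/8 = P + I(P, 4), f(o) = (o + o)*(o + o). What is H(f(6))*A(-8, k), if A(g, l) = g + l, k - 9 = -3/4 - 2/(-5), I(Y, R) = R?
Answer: -3796/5 ≈ -759.20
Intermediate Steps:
f(o) = 4*o**2 (f(o) = (2*o)*(2*o) = 4*o**2)
H(P) = -16 - 8*P (H(P) = 16 - 8*(P + 4) = 16 - 8*(4 + P) = 16 + (-32 - 8*P) = -16 - 8*P)
k = 173/20 (k = 9 + (-3/4 - 2/(-5)) = 9 + (-3*1/4 - 2*(-1/5)) = 9 + (-3/4 + 2/5) = 9 - 7/20 = 173/20 ≈ 8.6500)
H(f(6))*A(-8, k) = (-16 - 32*6**2)*(-8 + 173/20) = (-16 - 32*36)*(13/20) = (-16 - 8*144)*(13/20) = (-16 - 1152)*(13/20) = -1168*13/20 = -3796/5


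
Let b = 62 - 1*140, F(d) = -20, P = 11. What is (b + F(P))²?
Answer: 9604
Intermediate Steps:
b = -78 (b = 62 - 140 = -78)
(b + F(P))² = (-78 - 20)² = (-98)² = 9604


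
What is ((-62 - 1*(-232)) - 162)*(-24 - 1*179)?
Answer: -1624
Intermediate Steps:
((-62 - 1*(-232)) - 162)*(-24 - 1*179) = ((-62 + 232) - 162)*(-24 - 179) = (170 - 162)*(-203) = 8*(-203) = -1624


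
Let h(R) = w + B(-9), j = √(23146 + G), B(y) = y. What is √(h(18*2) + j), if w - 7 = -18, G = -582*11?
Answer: √(-20 + 2*√4186) ≈ 10.459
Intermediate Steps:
G = -6402
w = -11 (w = 7 - 18 = -11)
j = 2*√4186 (j = √(23146 - 6402) = √16744 = 2*√4186 ≈ 129.40)
h(R) = -20 (h(R) = -11 - 9 = -20)
√(h(18*2) + j) = √(-20 + 2*√4186)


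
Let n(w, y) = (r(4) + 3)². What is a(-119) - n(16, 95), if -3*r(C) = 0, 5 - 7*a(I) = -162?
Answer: 104/7 ≈ 14.857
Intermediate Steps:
a(I) = 167/7 (a(I) = 5/7 - ⅐*(-162) = 5/7 + 162/7 = 167/7)
r(C) = 0 (r(C) = -⅓*0 = 0)
n(w, y) = 9 (n(w, y) = (0 + 3)² = 3² = 9)
a(-119) - n(16, 95) = 167/7 - 1*9 = 167/7 - 9 = 104/7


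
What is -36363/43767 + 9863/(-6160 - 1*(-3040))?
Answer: -60569609/15172560 ≈ -3.9921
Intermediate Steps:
-36363/43767 + 9863/(-6160 - 1*(-3040)) = -36363*1/43767 + 9863/(-6160 + 3040) = -12121/14589 + 9863/(-3120) = -12121/14589 + 9863*(-1/3120) = -12121/14589 - 9863/3120 = -60569609/15172560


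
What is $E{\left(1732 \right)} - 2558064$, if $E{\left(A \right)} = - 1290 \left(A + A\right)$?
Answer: $-7026624$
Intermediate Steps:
$E{\left(A \right)} = - 2580 A$ ($E{\left(A \right)} = - 1290 \cdot 2 A = - 2580 A$)
$E{\left(1732 \right)} - 2558064 = \left(-2580\right) 1732 - 2558064 = -4468560 - 2558064 = -7026624$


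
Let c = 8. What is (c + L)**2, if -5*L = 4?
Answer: 1296/25 ≈ 51.840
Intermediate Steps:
L = -4/5 (L = -1/5*4 = -4/5 ≈ -0.80000)
(c + L)**2 = (8 - 4/5)**2 = (36/5)**2 = 1296/25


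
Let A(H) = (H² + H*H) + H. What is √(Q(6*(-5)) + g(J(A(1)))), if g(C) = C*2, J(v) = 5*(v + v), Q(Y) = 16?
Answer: 2*√19 ≈ 8.7178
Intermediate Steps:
A(H) = H + 2*H² (A(H) = (H² + H²) + H = 2*H² + H = H + 2*H²)
J(v) = 10*v (J(v) = 5*(2*v) = 10*v)
g(C) = 2*C
√(Q(6*(-5)) + g(J(A(1)))) = √(16 + 2*(10*(1*(1 + 2*1)))) = √(16 + 2*(10*(1*(1 + 2)))) = √(16 + 2*(10*(1*3))) = √(16 + 2*(10*3)) = √(16 + 2*30) = √(16 + 60) = √76 = 2*√19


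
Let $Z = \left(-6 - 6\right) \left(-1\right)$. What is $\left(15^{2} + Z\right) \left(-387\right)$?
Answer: $-91719$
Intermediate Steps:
$Z = 12$ ($Z = \left(-12\right) \left(-1\right) = 12$)
$\left(15^{2} + Z\right) \left(-387\right) = \left(15^{2} + 12\right) \left(-387\right) = \left(225 + 12\right) \left(-387\right) = 237 \left(-387\right) = -91719$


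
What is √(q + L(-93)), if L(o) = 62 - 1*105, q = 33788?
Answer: √33745 ≈ 183.70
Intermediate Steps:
L(o) = -43 (L(o) = 62 - 105 = -43)
√(q + L(-93)) = √(33788 - 43) = √33745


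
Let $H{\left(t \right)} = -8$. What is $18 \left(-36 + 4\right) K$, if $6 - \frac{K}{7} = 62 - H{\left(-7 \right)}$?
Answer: $258048$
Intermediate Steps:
$K = -448$ ($K = 42 - 7 \left(62 - -8\right) = 42 - 7 \left(62 + 8\right) = 42 - 490 = -448$)
$18 \left(-36 + 4\right) K = 18 \left(-36 + 4\right) \left(-448\right) = 18 \left(-32\right) \left(-448\right) = \left(-576\right) \left(-448\right) = 258048$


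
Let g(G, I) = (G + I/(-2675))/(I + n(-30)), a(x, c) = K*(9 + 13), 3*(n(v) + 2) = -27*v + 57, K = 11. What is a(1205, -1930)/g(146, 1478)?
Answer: 571286375/194536 ≈ 2936.7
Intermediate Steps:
n(v) = 17 - 9*v (n(v) = -2 + (-27*v + 57)/3 = -2 + (57 - 27*v)/3 = -2 + (19 - 9*v) = 17 - 9*v)
a(x, c) = 242 (a(x, c) = 11*(9 + 13) = 11*22 = 242)
g(G, I) = (G - I/2675)/(287 + I) (g(G, I) = (G + I/(-2675))/(I + (17 - 9*(-30))) = (G + I*(-1/2675))/(I + (17 + 270)) = (G - I/2675)/(I + 287) = (G - I/2675)/(287 + I))
a(1205, -1930)/g(146, 1478) = 242/(((146 - 1/2675*1478)/(287 + 1478))) = 242/(((146 - 1478/2675)/1765)) = 242/(((1/1765)*(389072/2675))) = 242/(389072/4721375) = 242*(4721375/389072) = 571286375/194536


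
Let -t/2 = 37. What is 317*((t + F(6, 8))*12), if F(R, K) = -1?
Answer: -285300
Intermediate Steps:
t = -74 (t = -2*37 = -74)
317*((t + F(6, 8))*12) = 317*((-74 - 1)*12) = 317*(-75*12) = 317*(-900) = -285300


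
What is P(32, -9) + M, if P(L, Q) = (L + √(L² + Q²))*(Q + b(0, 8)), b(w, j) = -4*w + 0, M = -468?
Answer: -756 - 9*√1105 ≈ -1055.2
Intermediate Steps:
b(w, j) = -4*w
P(L, Q) = Q*(L + √(L² + Q²)) (P(L, Q) = (L + √(L² + Q²))*(Q - 4*0) = (L + √(L² + Q²))*(Q + 0) = (L + √(L² + Q²))*Q = Q*(L + √(L² + Q²)))
P(32, -9) + M = -9*(32 + √(32² + (-9)²)) - 468 = -9*(32 + √(1024 + 81)) - 468 = -9*(32 + √1105) - 468 = (-288 - 9*√1105) - 468 = -756 - 9*√1105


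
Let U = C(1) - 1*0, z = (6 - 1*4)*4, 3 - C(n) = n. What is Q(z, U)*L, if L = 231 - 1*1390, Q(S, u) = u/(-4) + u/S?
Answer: 1159/4 ≈ 289.75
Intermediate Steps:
C(n) = 3 - n
z = 8 (z = (6 - 4)*4 = 2*4 = 8)
U = 2 (U = (3 - 1*1) - 1*0 = (3 - 1) + 0 = 2 + 0 = 2)
Q(S, u) = -u/4 + u/S (Q(S, u) = u*(-1/4) + u/S = -u/4 + u/S)
L = -1159 (L = 231 - 1390 = -1159)
Q(z, U)*L = (-1/4*2 + 2/8)*(-1159) = (-1/2 + 2*(1/8))*(-1159) = (-1/2 + 1/4)*(-1159) = -1/4*(-1159) = 1159/4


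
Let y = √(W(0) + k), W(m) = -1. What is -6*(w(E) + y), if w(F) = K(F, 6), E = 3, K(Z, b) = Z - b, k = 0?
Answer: 18 - 6*I ≈ 18.0 - 6.0*I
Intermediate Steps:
w(F) = -6 + F (w(F) = F - 1*6 = F - 6 = -6 + F)
y = I (y = √(-1 + 0) = √(-1) = I ≈ 1.0*I)
-6*(w(E) + y) = -6*((-6 + 3) + I) = -6*(-3 + I) = 18 - 6*I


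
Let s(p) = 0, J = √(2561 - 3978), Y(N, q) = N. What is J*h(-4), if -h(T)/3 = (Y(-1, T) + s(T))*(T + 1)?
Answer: -9*I*√1417 ≈ -338.79*I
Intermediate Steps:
J = I*√1417 (J = √(-1417) = I*√1417 ≈ 37.643*I)
h(T) = 3 + 3*T (h(T) = -3*(-1 + 0)*(T + 1) = -(-3)*(1 + T) = -3*(-1 - T) = 3 + 3*T)
J*h(-4) = (I*√1417)*(3 + 3*(-4)) = (I*√1417)*(3 - 12) = (I*√1417)*(-9) = -9*I*√1417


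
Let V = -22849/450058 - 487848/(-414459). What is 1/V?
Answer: 62176862874/70029973831 ≈ 0.88786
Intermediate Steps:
V = 70029973831/62176862874 (V = -22849*1/450058 - 487848*(-1/414459) = -22849/450058 + 162616/138153 = 70029973831/62176862874 ≈ 1.1263)
1/V = 1/(70029973831/62176862874) = 62176862874/70029973831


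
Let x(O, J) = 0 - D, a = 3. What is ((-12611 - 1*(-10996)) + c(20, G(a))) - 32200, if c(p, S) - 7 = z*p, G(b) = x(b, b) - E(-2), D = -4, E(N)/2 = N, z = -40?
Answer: -34608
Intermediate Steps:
E(N) = 2*N
x(O, J) = 4 (x(O, J) = 0 - 1*(-4) = 0 + 4 = 4)
G(b) = 8 (G(b) = 4 - 2*(-2) = 4 - 1*(-4) = 4 + 4 = 8)
c(p, S) = 7 - 40*p
((-12611 - 1*(-10996)) + c(20, G(a))) - 32200 = ((-12611 - 1*(-10996)) + (7 - 40*20)) - 32200 = ((-12611 + 10996) + (7 - 800)) - 32200 = (-1615 - 793) - 32200 = -2408 - 32200 = -34608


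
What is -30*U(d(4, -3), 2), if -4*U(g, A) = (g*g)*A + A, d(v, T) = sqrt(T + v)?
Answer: 30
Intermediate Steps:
U(g, A) = -A/4 - A*g**2/4 (U(g, A) = -((g*g)*A + A)/4 = -(g**2*A + A)/4 = -(A*g**2 + A)/4 = -(A + A*g**2)/4 = -A/4 - A*g**2/4)
-30*U(d(4, -3), 2) = -(-15)*2*(1 + (sqrt(-3 + 4))**2)/2 = -(-15)*2*(1 + (sqrt(1))**2)/2 = -(-15)*2*(1 + 1**2)/2 = -(-15)*2*(1 + 1)/2 = -(-15)*2*2/2 = -30*(-1) = 30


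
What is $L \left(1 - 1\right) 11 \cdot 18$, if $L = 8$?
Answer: $0$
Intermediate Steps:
$L \left(1 - 1\right) 11 \cdot 18 = 8 \left(1 - 1\right) 11 \cdot 18 = 8 \cdot 0 \cdot 11 \cdot 18 = 0 \cdot 11 \cdot 18 = 0 \cdot 18 = 0$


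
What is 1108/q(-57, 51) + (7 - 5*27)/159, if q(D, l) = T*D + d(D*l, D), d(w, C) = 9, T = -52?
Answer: -22708/52523 ≈ -0.43234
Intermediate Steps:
q(D, l) = 9 - 52*D (q(D, l) = -52*D + 9 = 9 - 52*D)
1108/q(-57, 51) + (7 - 5*27)/159 = 1108/(9 - 52*(-57)) + (7 - 5*27)/159 = 1108/(9 + 2964) + (7 - 135)*(1/159) = 1108/2973 - 128*1/159 = 1108*(1/2973) - 128/159 = 1108/2973 - 128/159 = -22708/52523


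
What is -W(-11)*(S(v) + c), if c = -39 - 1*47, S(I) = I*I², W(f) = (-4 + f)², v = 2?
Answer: 17550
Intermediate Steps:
S(I) = I³
c = -86 (c = -39 - 47 = -86)
-W(-11)*(S(v) + c) = -(-4 - 11)²*(2³ - 86) = -(-15)²*(8 - 86) = -225*(-78) = -1*(-17550) = 17550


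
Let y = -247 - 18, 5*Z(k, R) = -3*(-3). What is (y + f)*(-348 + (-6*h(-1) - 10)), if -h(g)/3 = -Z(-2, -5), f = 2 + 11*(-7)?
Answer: 132736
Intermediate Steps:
f = -75 (f = 2 - 77 = -75)
Z(k, R) = 9/5 (Z(k, R) = (-3*(-3))/5 = (⅕)*9 = 9/5)
y = -265
h(g) = 27/5 (h(g) = -(-3)*9/5 = -3*(-9/5) = 27/5)
(y + f)*(-348 + (-6*h(-1) - 10)) = (-265 - 75)*(-348 + (-6*27/5 - 10)) = -340*(-348 + (-162/5 - 10)) = -340*(-348 - 212/5) = -340*(-1952/5) = 132736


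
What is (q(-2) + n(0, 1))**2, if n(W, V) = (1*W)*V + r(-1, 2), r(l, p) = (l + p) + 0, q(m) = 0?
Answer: 1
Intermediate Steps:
r(l, p) = l + p
n(W, V) = 1 + V*W (n(W, V) = (1*W)*V + (-1 + 2) = W*V + 1 = V*W + 1 = 1 + V*W)
(q(-2) + n(0, 1))**2 = (0 + (1 + 1*0))**2 = (0 + (1 + 0))**2 = (0 + 1)**2 = 1**2 = 1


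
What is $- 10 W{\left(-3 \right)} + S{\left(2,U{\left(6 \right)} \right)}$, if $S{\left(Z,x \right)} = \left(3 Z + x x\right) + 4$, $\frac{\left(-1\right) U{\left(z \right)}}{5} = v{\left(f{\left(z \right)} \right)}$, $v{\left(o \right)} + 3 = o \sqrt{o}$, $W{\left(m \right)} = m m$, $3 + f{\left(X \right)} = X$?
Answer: $820 - 450 \sqrt{3} \approx 40.577$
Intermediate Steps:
$f{\left(X \right)} = -3 + X$
$W{\left(m \right)} = m^{2}$
$v{\left(o \right)} = -3 + o^{\frac{3}{2}}$ ($v{\left(o \right)} = -3 + o \sqrt{o} = -3 + o^{\frac{3}{2}}$)
$U{\left(z \right)} = 15 - 5 \left(-3 + z\right)^{\frac{3}{2}}$ ($U{\left(z \right)} = - 5 \left(-3 + \left(-3 + z\right)^{\frac{3}{2}}\right) = 15 - 5 \left(-3 + z\right)^{\frac{3}{2}}$)
$S{\left(Z,x \right)} = 4 + x^{2} + 3 Z$ ($S{\left(Z,x \right)} = \left(3 Z + x^{2}\right) + 4 = \left(x^{2} + 3 Z\right) + 4 = 4 + x^{2} + 3 Z$)
$- 10 W{\left(-3 \right)} + S{\left(2,U{\left(6 \right)} \right)} = - 10 \left(-3\right)^{2} + \left(4 + \left(15 - 5 \left(-3 + 6\right)^{\frac{3}{2}}\right)^{2} + 3 \cdot 2\right) = \left(-10\right) 9 + \left(4 + \left(15 - 5 \cdot 3^{\frac{3}{2}}\right)^{2} + 6\right) = -90 + \left(4 + \left(15 - 5 \cdot 3 \sqrt{3}\right)^{2} + 6\right) = -90 + \left(4 + \left(15 - 15 \sqrt{3}\right)^{2} + 6\right) = -90 + \left(10 + \left(15 - 15 \sqrt{3}\right)^{2}\right) = -80 + \left(15 - 15 \sqrt{3}\right)^{2}$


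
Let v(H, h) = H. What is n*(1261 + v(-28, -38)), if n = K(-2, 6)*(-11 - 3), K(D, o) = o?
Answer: -103572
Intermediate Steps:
n = -84 (n = 6*(-11 - 3) = 6*(-14) = -84)
n*(1261 + v(-28, -38)) = -84*(1261 - 28) = -84*1233 = -103572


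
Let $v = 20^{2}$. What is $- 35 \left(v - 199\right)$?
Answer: $-7035$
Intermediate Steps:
$v = 400$
$- 35 \left(v - 199\right) = - 35 \left(400 - 199\right) = \left(-35\right) 201 = -7035$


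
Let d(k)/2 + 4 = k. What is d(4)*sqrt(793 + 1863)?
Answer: 0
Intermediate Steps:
d(k) = -8 + 2*k
d(4)*sqrt(793 + 1863) = (-8 + 2*4)*sqrt(793 + 1863) = (-8 + 8)*sqrt(2656) = 0*(4*sqrt(166)) = 0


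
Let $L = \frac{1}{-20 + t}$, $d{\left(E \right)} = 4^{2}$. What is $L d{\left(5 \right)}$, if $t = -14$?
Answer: $- \frac{8}{17} \approx -0.47059$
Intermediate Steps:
$d{\left(E \right)} = 16$
$L = - \frac{1}{34}$ ($L = \frac{1}{-20 - 14} = \frac{1}{-34} = - \frac{1}{34} \approx -0.029412$)
$L d{\left(5 \right)} = \left(- \frac{1}{34}\right) 16 = - \frac{8}{17}$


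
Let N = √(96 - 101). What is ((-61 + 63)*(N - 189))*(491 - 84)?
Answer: -153846 + 814*I*√5 ≈ -1.5385e+5 + 1820.2*I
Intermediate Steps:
N = I*√5 (N = √(-5) = I*√5 ≈ 2.2361*I)
((-61 + 63)*(N - 189))*(491 - 84) = ((-61 + 63)*(I*√5 - 189))*(491 - 84) = (2*(-189 + I*√5))*407 = (-378 + 2*I*√5)*407 = -153846 + 814*I*√5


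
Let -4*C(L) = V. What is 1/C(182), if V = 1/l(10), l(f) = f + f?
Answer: -80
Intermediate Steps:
l(f) = 2*f
V = 1/20 (V = 1/(2*10) = 1/20 ≈ 0.050000)
C(L) = -1/80 (C(L) = -¼*1/20 = -1/80)
1/C(182) = 1/(-1/80) = -80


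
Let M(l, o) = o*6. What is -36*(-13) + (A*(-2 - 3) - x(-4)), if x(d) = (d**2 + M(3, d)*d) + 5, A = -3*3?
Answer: 396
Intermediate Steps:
A = -9
M(l, o) = 6*o
x(d) = 5 + 7*d**2 (x(d) = (d**2 + (6*d)*d) + 5 = (d**2 + 6*d**2) + 5 = 7*d**2 + 5 = 5 + 7*d**2)
-36*(-13) + (A*(-2 - 3) - x(-4)) = -36*(-13) + (-9*(-2 - 3) - (5 + 7*(-4)**2)) = 468 + (-9*(-5) - (5 + 7*16)) = 468 + (45 - (5 + 112)) = 468 + (45 - 1*117) = 468 + (45 - 117) = 468 - 72 = 396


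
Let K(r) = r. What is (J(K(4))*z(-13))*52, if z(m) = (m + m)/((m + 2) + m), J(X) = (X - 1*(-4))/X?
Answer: 338/3 ≈ 112.67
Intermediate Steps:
J(X) = (4 + X)/X (J(X) = (X + 4)/X = (4 + X)/X)
z(m) = 2*m/(2 + 2*m) (z(m) = (2*m)/((2 + m) + m) = (2*m)/(2 + 2*m) = 2*m/(2 + 2*m))
(J(K(4))*z(-13))*52 = (((4 + 4)/4)*(-13/(1 - 13)))*52 = (((¼)*8)*(-13/(-12)))*52 = (2*(-13*(-1/12)))*52 = (2*(13/12))*52 = (13/6)*52 = 338/3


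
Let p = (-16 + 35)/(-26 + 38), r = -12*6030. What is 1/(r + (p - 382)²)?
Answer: 144/10419385 ≈ 1.3820e-5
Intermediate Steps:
r = -72360
p = 19/12 ≈ 1.5833
1/(r + (p - 382)²) = 1/(-72360 + (19/12 - 382)²) = 1/(-72360 + (-4565/12)²) = 1/(-72360 + 20839225/144) = 1/(10419385/144) = 144/10419385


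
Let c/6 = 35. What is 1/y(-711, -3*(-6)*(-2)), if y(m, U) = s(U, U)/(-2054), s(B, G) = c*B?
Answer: 1027/3780 ≈ 0.27169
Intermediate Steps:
c = 210 (c = 6*35 = 210)
s(B, G) = 210*B
y(m, U) = -105*U/1027 (y(m, U) = (210*U)/(-2054) = (210*U)*(-1/2054) = -105*U/1027)
1/y(-711, -3*(-6)*(-2)) = 1/(-105*(-3*(-6))*(-2)/1027) = 1/(-1890*(-2)/1027) = 1/(-105/1027*(-36)) = 1/(3780/1027) = 1027/3780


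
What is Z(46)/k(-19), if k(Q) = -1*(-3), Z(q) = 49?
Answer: 49/3 ≈ 16.333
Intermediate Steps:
k(Q) = 3
Z(46)/k(-19) = 49/3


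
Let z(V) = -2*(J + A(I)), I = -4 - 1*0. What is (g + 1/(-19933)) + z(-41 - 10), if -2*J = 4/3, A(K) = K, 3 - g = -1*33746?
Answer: 2018714572/59799 ≈ 33758.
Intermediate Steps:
g = 33749 (g = 3 - (-1)*33746 = 3 - 1*(-33746) = 3 + 33746 = 33749)
I = -4 (I = -4 + 0 = -4)
J = -2/3 ≈ -0.66667
z(V) = 28/3 (z(V) = -2*(-2/3 - 4) = -2*(-14/3) = 28/3)
(g + 1/(-19933)) + z(-41 - 10) = (33749 + 1/(-19933)) + 28/3 = (33749 - 1/19933) + 28/3 = 672718816/19933 + 28/3 = 2018714572/59799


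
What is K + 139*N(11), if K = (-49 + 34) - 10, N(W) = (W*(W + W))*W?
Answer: 369993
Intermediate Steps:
N(W) = 2*W³ (N(W) = (W*(2*W))*W = (2*W²)*W = 2*W³)
K = -25 (K = -15 - 10 = -25)
K + 139*N(11) = -25 + 139*(2*11³) = -25 + 139*(2*1331) = -25 + 139*2662 = -25 + 370018 = 369993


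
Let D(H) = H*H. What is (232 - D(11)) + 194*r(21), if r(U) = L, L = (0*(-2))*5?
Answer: 111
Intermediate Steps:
D(H) = H²
L = 0 (L = 0*5 = 0)
r(U) = 0
(232 - D(11)) + 194*r(21) = (232 - 1*11²) + 194*0 = (232 - 1*121) + 0 = (232 - 121) + 0 = 111 + 0 = 111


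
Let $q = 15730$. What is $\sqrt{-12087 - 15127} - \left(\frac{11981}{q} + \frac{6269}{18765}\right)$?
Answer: $- \frac{64686967}{59034690} + i \sqrt{27214} \approx -1.0957 + 164.97 i$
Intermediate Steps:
$\sqrt{-12087 - 15127} - \left(\frac{11981}{q} + \frac{6269}{18765}\right) = \sqrt{-12087 - 15127} - \left(\frac{11981}{15730} + \frac{6269}{18765}\right) = \sqrt{-27214} - \left(11981 \cdot \frac{1}{15730} + 6269 \cdot \frac{1}{18765}\right) = i \sqrt{27214} - \left(\frac{11981}{15730} + \frac{6269}{18765}\right) = i \sqrt{27214} - \frac{64686967}{59034690} = - \frac{64686967}{59034690} + i \sqrt{27214}$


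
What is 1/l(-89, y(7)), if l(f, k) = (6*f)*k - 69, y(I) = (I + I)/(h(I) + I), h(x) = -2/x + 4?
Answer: -25/19169 ≈ -0.0013042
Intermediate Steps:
h(x) = 4 - 2/x
y(I) = 2*I/(4 + I - 2/I) (y(I) = (I + I)/((4 - 2/I) + I) = (2*I)/(4 + I - 2/I) = 2*I/(4 + I - 2/I))
l(f, k) = -69 + 6*f*k (l(f, k) = 6*f*k - 69 = -69 + 6*f*k)
1/l(-89, y(7)) = 1/(-69 + 6*(-89)*(2*7²/(-2 + 7² + 4*7))) = 1/(-69 + 6*(-89)*(2*49/(-2 + 49 + 28))) = 1/(-69 + 6*(-89)*(2*49/75)) = 1/(-69 + 6*(-89)*(2*49*(1/75))) = 1/(-69 + 6*(-89)*(98/75)) = 1/(-69 - 17444/25) = 1/(-19169/25) = -25/19169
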